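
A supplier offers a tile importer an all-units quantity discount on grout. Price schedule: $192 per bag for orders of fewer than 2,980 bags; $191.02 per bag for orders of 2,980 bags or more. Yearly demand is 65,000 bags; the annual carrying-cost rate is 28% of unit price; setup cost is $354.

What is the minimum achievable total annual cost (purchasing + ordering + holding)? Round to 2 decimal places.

H₁ = 28%×$192 = $53.7600;  H₂ = 28%×$191.02 = $53.4856
EOQ₁ = √(2×65,000×354/53.7600) = 925.22  (< 2,980, feasible at tier 1)
EOQ₂ = √(2×65,000×354/53.4856) = 927.59  (< 2,980 → use Q = 2,980 at tier-2 price)
TC(tier 1 (EOQ₁), Q≈925.2) = $12,529,739.67
TC(tier 2, Q≈2,980.0) = $12,503,715.02
Minimum at tier 2: $12,503,715.02

$12,503,715.02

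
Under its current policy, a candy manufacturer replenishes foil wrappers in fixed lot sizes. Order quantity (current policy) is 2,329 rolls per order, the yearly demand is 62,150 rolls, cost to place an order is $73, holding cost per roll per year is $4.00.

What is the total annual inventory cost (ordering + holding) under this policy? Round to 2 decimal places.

Annual ordering cost = (D/Q)·S = (62,150/2,329) × 73 = $1,948.02
Annual holding cost  = (Q/2)·H = (2,329/2) × 4 = $4,658.00
Total = $1,948.02 + $4,658.00 = $6,606.02

$6,606.02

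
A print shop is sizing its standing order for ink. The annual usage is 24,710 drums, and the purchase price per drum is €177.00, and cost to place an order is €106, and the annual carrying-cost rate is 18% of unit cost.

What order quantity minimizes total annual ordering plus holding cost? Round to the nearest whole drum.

405 drums

H = i·C = 0.18 × €177 = €31.8600 per drum-year
2DS/H = 2·24,710·106/31.86 = 164,423.10
EOQ = √164,423.10 ≈ 405.49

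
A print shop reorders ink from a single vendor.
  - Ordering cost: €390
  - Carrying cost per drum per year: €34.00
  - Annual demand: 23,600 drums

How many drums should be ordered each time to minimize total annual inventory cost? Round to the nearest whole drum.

2DS/H = 2·23,600·390/34 = 541,411.76
EOQ = √541,411.76 ≈ 735.81

736 drums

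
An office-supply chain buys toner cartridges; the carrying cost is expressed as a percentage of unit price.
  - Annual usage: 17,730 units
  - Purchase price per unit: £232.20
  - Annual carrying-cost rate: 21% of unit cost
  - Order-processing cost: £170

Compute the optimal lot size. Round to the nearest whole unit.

H = i·C = 0.21 × £232.2 = £48.7620 per unit-year
Optimal lot size Q* = (2 × 17,730 × £170 / £48.762)^½ ≈ 351.60

352 units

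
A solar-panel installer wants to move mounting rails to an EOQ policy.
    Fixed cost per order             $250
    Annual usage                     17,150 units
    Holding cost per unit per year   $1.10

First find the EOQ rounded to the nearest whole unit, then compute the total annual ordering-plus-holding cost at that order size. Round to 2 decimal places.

2DS/H = 2·17,150·250/1.1 = 7,795,454.55
EOQ = √7,795,454.55 ≈ 2,792.03 → Q = 2,792 units
Orders/yr = 17,150/2,792 = 6.143; ordering cost = 6.143 × $250 = $1,535.64
Average inventory = 2,792/2 = 1396; holding cost = 1396 × $1.1 = $1,535.60
Total = $1,535.64 + $1,535.60 = $3,071.24

$3,071.24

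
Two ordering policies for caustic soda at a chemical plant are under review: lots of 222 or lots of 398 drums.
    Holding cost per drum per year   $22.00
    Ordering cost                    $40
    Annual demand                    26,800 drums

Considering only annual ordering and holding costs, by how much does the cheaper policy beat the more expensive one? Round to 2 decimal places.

TC(Q) = (D/Q)S + (Q/2)H
TC(222) = (26,800/222)×40 + (222/2)×22 = $7,270.83
TC(398) = (26,800/398)×40 + (398/2)×22 = $7,071.47
Lots of 398 are cheaper by $199.36.

$199.36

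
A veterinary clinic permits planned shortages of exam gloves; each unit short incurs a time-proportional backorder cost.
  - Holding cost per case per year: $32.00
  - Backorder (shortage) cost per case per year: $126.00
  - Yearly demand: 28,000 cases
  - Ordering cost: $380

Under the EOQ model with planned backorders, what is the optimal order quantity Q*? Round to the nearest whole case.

913 cases

Q* = √(2DS/H) · √((H + b)/b)
   = √(2 × 28,000 × 380 / 32) · √((32 + 126) / 126)
   = 815.475 × 1.1198 ≈ 913.18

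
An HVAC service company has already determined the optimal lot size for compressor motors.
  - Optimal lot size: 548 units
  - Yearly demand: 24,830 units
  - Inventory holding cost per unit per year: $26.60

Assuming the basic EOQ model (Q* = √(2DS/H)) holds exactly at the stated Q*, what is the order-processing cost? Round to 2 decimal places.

EOQ relation: Q² = 2DS/H, so rearrange for the unknown.
S = Q²H / (2D) = 548² × 26.6 / (2 × 24,830) = 160.8555

$160.86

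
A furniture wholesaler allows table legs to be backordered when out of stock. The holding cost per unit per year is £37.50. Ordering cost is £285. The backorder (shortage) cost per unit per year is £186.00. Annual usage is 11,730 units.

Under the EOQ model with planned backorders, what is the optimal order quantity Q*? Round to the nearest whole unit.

463 units

Basic EOQ = √(2·11,730·285/37.5) = 422.251
Backorder adjustment √((H+b)/b) = √((37.5+186)/186) = 1.0962
Q* = 422.251 × 1.0962 ≈ 462.86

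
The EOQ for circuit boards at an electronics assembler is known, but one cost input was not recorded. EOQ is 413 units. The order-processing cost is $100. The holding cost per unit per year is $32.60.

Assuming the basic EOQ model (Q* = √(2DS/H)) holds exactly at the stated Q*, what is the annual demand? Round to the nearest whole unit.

EOQ relation: Q² = 2DS/H, so rearrange for the unknown.
D = Q²H / (2S) = 413² × 32.6 / (2 × 100) = 27,802.75

27,803 units per year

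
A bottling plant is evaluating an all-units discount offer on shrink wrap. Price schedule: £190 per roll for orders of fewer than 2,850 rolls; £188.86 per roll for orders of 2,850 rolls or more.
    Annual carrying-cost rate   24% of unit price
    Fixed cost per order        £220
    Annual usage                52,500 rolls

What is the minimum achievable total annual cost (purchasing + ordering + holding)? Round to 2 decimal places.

H₁ = 24%×£190 = £45.6000;  H₂ = 24%×£188.86 = £45.3264
EOQ₁ = √(2×52,500×220/45.6000) = 711.74  (< 2,850, feasible at tier 1)
EOQ₂ = √(2×52,500×220/45.3264) = 713.89  (< 2,850 → use Q = 2,850 at tier-2 price)
TC(tier 1 (EOQ₁), Q≈711.7) = £10,007,455.51
TC(tier 2, Q≈2,850.0) = £9,983,792.75
Minimum at tier 2: £9,983,792.75

£9,983,792.75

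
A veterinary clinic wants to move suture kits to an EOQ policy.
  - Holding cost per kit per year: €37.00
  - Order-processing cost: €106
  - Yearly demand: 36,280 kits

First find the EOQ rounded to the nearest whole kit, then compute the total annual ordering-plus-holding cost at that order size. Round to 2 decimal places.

€16,869.51

2DS/H = 2·36,280·106/37 = 207,874.59
EOQ = √207,874.59 ≈ 455.93 → Q = 456 kits
Ordering: D/Q × S = 36,280/456 × €106 = €8,433.51
Holding:  Q/2 × H = 456/2 × €37 = €8,436.00
Total = €8,433.51 + €8,436.00 = €16,869.51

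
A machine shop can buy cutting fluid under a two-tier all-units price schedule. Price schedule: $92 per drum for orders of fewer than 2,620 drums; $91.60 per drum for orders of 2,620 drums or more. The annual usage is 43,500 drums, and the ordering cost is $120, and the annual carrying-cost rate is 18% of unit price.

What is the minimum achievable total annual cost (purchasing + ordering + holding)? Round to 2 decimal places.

H₁ = 18%×$92 = $16.5600;  H₂ = 18%×$91.60 = $16.4880
EOQ₁ = √(2×43,500×120/16.5600) = 794.00  (< 2,620, feasible at tier 1)
EOQ₂ = √(2×43,500×120/16.4880) = 795.73  (< 2,620 → use Q = 2,620 at tier-2 price)
TC(tier 1 (EOQ₁), Q≈794.0) = $4,015,148.63
TC(tier 2, Q≈2,620.0) = $4,008,191.65
Minimum at tier 2: $4,008,191.65

$4,008,191.65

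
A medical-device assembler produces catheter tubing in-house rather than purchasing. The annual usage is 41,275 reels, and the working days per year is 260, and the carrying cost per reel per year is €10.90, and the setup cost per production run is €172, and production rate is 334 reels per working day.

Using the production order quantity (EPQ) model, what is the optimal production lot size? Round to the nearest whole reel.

1,576 reels

d = 41,275/260 = 158.7500 reels/day;  effective holding cost H(1 − d/p) = 10.9·(1 − 158.7500/334) = 5.71924
Q* = √(2DS / H_eff) = √(2·41,275·172 / 5.71924) ≈ 1,575.63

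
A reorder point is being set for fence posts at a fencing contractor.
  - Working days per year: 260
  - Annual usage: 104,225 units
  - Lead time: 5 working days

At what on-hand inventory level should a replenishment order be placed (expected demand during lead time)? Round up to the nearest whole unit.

2,005 units

Daily demand d = 104,225 / 260 = 400.865 units/day
Demand during lead time = 400.865 × 5 = 2,004.33
Reorder point = 2,004.33 → round up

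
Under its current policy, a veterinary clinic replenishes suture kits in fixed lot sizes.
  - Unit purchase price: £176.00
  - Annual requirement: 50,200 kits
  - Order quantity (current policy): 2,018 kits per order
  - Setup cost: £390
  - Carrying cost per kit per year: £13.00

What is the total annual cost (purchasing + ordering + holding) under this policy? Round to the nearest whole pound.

Annual ordering cost = (D/Q)·S = (50,200/2,018) × 390 = £9,701.68
Annual holding cost  = (Q/2)·H = (2,018/2) × 13 = £13,117.00
Purchase cost = D·C = 50,200 × 176 = £8,835,200.00
Total = £9,701.68 + £13,117.00 + £8,835,200.00 = £8,858,018.68

£8,858,019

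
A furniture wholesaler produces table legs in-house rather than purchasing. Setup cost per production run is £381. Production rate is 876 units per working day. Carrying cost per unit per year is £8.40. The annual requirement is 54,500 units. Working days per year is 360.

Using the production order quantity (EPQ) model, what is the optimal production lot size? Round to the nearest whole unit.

2,445 units

Daily demand d = 54,500/360 = 151.389; p = 876; 1 − d/p = 0.82718
EPQ = √(2DS / (H(1 − d/p)))
    = √(2 × 54,500 × 381 / (8.4 × 0.82718)) ≈ 2,444.76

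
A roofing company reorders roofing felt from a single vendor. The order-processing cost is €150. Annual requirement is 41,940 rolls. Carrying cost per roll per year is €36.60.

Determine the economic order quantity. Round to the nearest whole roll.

2DS/H = 2·41,940·150/36.6 = 343,770.49
EOQ = √343,770.49 ≈ 586.32

586 rolls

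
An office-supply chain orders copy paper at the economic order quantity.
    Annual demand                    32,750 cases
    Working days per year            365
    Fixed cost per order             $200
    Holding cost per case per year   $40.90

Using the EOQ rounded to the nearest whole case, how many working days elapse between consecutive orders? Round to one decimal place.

6.3 days

Optimal lot size Q* = (2 × 32,750 × $200 / $40.9)^½ ≈ 565.94 → Q = 566 cases
T = Q/D × 365 days = 566/32,750 × 365 = 6.308 days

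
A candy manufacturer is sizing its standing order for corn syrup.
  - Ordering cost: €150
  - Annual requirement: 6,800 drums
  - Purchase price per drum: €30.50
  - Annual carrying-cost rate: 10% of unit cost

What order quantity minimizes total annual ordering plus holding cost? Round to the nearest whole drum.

H = i·C = 0.1 × €30.5 = €3.0500 per drum-year
EOQ = √(2DS/H) = √(2 × 6,800 × 150 / 3.05)
    = √(668,852.46) ≈ 817.83

818 drums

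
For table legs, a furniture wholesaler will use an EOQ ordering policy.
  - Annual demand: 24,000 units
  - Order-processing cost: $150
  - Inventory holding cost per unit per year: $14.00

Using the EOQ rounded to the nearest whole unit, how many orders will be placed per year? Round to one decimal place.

2DS/H = 2·24,000·150/14 = 514,285.71
EOQ = √514,285.71 ≈ 717.14 → Q = 717
Orders per year = D/Q = 24,000 / 717 = 33.473

33.5 orders per year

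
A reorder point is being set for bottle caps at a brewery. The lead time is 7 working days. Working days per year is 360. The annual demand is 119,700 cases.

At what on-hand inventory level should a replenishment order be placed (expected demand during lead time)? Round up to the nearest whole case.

Daily demand d = 119,700 / 360 = 332.500 cases/day
Demand during lead time = 332.500 × 7 = 2,327.50
Reorder point = 2,327.50 → round up

2,328 cases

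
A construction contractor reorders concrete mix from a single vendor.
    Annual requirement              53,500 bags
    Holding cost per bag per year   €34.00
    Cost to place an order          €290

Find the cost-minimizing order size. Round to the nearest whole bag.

955 bags

Optimal lot size Q* = (2 × 53,500 × €290 / €34)^½ ≈ 955.33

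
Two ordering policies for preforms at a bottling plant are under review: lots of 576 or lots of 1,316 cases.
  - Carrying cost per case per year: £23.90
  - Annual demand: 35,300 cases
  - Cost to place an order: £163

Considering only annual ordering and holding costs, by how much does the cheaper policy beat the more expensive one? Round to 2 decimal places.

£3,225.85

TC(Q) = (D/Q)S + (Q/2)H
TC(576) = (35,300/576)×163 + (576/2)×23.9 = £16,872.61
TC(1,316) = (35,300/1,316)×163 + (1,316/2)×23.9 = £20,098.46
|ΔTC| = |£16,872.61 − £20,098.46| = £3,225.85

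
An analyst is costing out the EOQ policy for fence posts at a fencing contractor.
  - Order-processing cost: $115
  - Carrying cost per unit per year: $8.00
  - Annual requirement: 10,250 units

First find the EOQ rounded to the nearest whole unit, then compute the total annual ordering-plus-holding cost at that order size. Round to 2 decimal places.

$4,342.81

Optimal lot size Q* = (2 × 10,250 × $115 / $8)^½ ≈ 542.85 → Q = 543 units
Ordering: D/Q × S = 10,250/543 × $115 = $2,170.81
Holding:  Q/2 × H = 543/2 × $8 = $2,172.00
Total = $2,170.81 + $2,172.00 = $4,342.81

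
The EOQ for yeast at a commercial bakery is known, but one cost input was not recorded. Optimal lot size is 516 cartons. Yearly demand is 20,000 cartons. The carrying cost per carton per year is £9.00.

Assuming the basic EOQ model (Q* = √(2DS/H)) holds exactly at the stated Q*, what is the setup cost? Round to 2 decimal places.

From Q* = √(2DS/H) ⇒ Q*² = 2DS/H.
S = Q²H / (2D) = 516² × 9 / (2 × 20,000) = 59.9076

£59.91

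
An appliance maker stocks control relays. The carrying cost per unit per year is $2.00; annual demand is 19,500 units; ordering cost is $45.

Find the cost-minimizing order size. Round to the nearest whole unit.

937 units

2DS/H = 2·19,500·45/2 = 877,500.00
EOQ = √877,500.00 ≈ 936.75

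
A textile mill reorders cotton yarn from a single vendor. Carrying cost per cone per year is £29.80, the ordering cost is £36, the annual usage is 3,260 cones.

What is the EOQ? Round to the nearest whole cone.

Optimal lot size Q* = (2 × 3,260 × £36 / £29.8)^½ ≈ 88.75

89 cones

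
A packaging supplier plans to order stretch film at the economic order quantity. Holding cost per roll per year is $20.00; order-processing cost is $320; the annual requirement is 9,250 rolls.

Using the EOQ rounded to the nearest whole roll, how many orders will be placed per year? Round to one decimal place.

17.0 orders per year

Optimal lot size Q* = (2 × 9,250 × $320 / $20)^½ ≈ 544.06 → Q = 544
Orders per year = D/Q = 9,250 / 544 = 17.004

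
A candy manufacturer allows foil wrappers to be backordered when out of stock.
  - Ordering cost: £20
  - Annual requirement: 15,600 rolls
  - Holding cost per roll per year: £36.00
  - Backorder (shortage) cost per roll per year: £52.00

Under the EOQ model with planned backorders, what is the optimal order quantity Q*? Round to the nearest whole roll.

Basic EOQ = √(2·15,600·20/36) = 131.656
Backorder adjustment √((H+b)/b) = √((36+52)/52) = 1.3009
Q* = 131.656 × 1.3009 ≈ 171.27

171 rolls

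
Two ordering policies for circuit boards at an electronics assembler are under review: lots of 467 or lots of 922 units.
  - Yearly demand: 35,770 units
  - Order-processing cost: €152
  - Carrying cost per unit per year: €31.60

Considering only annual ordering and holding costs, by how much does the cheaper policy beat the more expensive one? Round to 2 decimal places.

€1,443.52

Annual cost at Q: ordering D·S/Q plus holding Q·H/2.
TC(467) = (35,770/467)×152 + (467/2)×31.6 = €19,021.08
TC(922) = (35,770/922)×152 + (922/2)×31.6 = €20,464.61
|ΔTC| = |€19,021.08 − €20,464.61| = €1,443.52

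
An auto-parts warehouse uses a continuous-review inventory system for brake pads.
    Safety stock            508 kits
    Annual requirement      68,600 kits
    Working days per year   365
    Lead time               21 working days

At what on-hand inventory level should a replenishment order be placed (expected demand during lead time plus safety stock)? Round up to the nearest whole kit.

4,455 kits

Daily demand d = 68,600 / 365 = 187.945 kits/day
Demand during lead time = 187.945 × 21 = 3,946.85
Reorder point = 3,946.85 + 508 = 4,454.85 → round up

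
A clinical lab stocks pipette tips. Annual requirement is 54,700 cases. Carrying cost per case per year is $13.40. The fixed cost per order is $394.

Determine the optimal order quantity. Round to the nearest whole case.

EOQ = √(2DS/H) = √(2 × 54,700 × 394 / 13.4)
    = √(3,216,686.57) ≈ 1,793.51

1,794 cases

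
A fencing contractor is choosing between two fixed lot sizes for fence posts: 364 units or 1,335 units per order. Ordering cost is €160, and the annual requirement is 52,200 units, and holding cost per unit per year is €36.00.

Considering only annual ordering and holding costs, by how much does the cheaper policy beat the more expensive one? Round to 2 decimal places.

€789.12

TC(Q) = (D/Q)S + (Q/2)H
TC(364) = (52,200/364)×160 + (364/2)×36 = €29,497.05
TC(1,335) = (52,200/1,335)×160 + (1,335/2)×36 = €30,286.18
Cheaper: Q = 364.  Difference = €789.12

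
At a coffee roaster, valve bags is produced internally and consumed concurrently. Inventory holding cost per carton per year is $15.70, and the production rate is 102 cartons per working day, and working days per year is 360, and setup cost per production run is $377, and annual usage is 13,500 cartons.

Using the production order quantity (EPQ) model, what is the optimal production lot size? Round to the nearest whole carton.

Daily demand d = 13,500/360 = 37.500; p = 102; 1 − d/p = 0.63235
EPQ = √(2DS / (H(1 − d/p)))
    = √(2 × 13,500 × 377 / (15.7 × 0.63235)) ≈ 1,012.57

1,013 cartons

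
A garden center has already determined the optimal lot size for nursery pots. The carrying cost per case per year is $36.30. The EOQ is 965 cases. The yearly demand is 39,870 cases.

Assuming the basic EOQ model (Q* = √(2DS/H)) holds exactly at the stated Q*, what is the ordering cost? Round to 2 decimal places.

$423.92

From Q* = √(2DS/H) ⇒ Q*² = 2DS/H.
S = Q²H / (2D) = 965² × 36.3 / (2 × 39,870) = 423.9211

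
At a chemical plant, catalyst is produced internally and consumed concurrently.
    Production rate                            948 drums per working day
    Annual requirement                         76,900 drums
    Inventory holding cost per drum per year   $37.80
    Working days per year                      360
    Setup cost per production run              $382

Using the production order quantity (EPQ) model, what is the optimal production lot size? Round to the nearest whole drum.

d = 76,900/360 = 213.6111 drums/day;  effective holding cost H(1 − d/p) = 37.8·(1 − 213.6111/948) = 29.28259
Q* = √(2DS / H_eff) = √(2·76,900·382 / 29.28259) ≈ 1,416.46

1,416 drums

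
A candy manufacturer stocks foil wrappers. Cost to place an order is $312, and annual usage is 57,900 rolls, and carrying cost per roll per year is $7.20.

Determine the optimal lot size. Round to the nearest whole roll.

2,240 rolls

Q* = √(2·D·S / H) = √(2·57,900·312 / 7.2) = √5,018,000.0 ≈ 2,240.09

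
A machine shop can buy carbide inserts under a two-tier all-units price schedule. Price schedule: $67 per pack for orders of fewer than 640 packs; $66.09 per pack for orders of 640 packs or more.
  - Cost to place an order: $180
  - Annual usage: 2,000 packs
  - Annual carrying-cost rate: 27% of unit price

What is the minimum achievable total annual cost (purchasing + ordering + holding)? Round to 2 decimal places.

$137,608.99

H₁ = 27%×$67 = $18.0900;  H₂ = 27%×$66.09 = $17.8443
EOQ₁ = √(2×2,000×180/18.0900) = 199.50  (< 640, feasible at tier 1)
EOQ₂ = √(2×2,000×180/17.8443) = 200.87  (< 640 → use Q = 640 at tier-2 price)
TC(tier 1 (EOQ₁), Q≈199.5) = $137,608.99
TC(tier 2, Q≈640.0) = $138,452.68
Minimum at tier 1 (EOQ₁): $137,608.99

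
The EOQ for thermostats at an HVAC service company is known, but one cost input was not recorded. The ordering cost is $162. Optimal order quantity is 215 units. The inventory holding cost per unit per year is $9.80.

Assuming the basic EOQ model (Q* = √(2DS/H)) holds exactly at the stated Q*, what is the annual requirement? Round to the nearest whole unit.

1,398 units per year

From Q* = √(2DS/H) ⇒ Q*² = 2DS/H.
D = Q²H / (2S) = 215² × 9.8 / (2 × 162) = 1,398.16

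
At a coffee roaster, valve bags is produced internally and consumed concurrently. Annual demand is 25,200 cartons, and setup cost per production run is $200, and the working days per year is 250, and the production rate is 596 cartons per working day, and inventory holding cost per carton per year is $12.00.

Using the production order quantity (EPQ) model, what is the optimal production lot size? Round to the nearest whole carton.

1,005 cartons

d = 25,200/250 = 100.8000 cartons/day;  effective holding cost H(1 − d/p) = 12·(1 − 100.8000/596) = 9.97047
Q* = √(2DS / H_eff) = √(2·25,200·200 / 9.97047) ≈ 1,005.48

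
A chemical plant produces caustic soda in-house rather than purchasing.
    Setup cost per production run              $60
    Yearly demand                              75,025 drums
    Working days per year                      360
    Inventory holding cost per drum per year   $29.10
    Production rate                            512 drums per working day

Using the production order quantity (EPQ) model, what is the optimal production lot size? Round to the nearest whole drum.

d = 75,025/360 = 208.4028 drums/day;  effective holding cost H(1 − d/p) = 29.1·(1 − 208.4028/512) = 17.25523
Q* = √(2DS / H_eff) = √(2·75,025·60 / 17.25523) ≈ 722.33

722 drums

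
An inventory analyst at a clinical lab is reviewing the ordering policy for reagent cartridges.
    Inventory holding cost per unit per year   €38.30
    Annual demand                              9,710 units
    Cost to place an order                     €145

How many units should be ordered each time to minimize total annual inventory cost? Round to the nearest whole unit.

2DS/H = 2·9,710·145/38.3 = 73,522.19
EOQ = √73,522.19 ≈ 271.15

271 units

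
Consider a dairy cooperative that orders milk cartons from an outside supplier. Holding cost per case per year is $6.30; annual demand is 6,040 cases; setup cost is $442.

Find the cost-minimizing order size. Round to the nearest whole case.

Q* = √(2·D·S / H) = √(2·6,040·442 / 6.3) = √847,517.5 ≈ 920.61

921 cases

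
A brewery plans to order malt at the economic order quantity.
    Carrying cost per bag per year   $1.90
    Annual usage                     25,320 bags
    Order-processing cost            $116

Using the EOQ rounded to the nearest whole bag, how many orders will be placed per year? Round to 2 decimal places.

2DS/H = 2·25,320·116/1.9 = 3,091,705.26
EOQ = √3,091,705.26 ≈ 1,758.32 → Q = 1,758
N = D/Q = 25,320/1,758 ≈ 14.403 orders/yr

14.40 orders per year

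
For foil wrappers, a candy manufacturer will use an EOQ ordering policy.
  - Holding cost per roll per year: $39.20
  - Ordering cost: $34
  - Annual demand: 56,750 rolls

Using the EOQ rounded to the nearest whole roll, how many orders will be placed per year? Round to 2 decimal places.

Q* = √(2·D·S / H) = √(2·56,750·34 / 39.2) = √98,443.9 ≈ 313.76 → Q = 314
N = D/Q = 56,750/314 ≈ 180.732 orders/yr

180.73 orders per year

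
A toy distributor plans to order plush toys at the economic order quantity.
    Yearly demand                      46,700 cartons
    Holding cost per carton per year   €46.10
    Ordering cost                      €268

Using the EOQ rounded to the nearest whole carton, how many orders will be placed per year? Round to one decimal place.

63.4 orders per year

Optimal lot size Q* = (2 × 46,700 × €268 / €46.1)^½ ≈ 736.87 → Q = 737
Orders per year = D/Q = 46,700 / 737 = 63.365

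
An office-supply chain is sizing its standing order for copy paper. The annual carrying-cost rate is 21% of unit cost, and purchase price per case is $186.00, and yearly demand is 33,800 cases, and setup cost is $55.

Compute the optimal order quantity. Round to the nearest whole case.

309 cases

Holding cost per case per year: H = 21% × $186 = $39.0600
EOQ = √(2DS/H) = √(2 × 33,800 × 55 / 39.06)
    = √(95,186.89) ≈ 308.52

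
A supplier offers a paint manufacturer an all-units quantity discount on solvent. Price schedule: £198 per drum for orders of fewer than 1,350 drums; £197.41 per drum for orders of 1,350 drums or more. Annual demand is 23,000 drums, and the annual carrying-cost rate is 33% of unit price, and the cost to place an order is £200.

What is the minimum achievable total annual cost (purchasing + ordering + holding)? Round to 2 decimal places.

£4,578,517.91

H₁ = 33%×£198 = £65.3400;  H₂ = 33%×£197.41 = £65.1453
EOQ₁ = √(2×23,000×200/65.3400) = 375.24  (< 1,350, feasible at tier 1)
EOQ₂ = √(2×23,000×200/65.1453) = 375.80  (< 1,350 → use Q = 1,350 at tier-2 price)
TC(tier 1 (EOQ₁), Q≈375.2) = £4,578,517.91
TC(tier 2, Q≈1,350.0) = £4,587,810.48
Minimum at tier 1 (EOQ₁): £4,578,517.91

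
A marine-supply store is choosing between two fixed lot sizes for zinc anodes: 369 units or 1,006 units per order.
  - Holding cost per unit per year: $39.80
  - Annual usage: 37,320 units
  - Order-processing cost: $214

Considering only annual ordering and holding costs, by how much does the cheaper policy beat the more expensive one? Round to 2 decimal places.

$1,028.43

For each Q, cost = (D/Q)·S + (Q/2)·H.
TC(369) = (37,320/369)×214 + (369/2)×39.8 = $28,986.68
TC(1,006) = (37,320/1,006)×214 + (1,006/2)×39.8 = $27,958.25
Cheaper: Q = 1,006.  Difference = $1,028.43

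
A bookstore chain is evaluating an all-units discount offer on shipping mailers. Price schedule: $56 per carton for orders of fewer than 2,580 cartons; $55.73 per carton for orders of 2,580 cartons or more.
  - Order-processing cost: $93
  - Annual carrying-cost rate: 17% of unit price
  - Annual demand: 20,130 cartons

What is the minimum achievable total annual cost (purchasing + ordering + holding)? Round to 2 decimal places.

H₁ = 17%×$56 = $9.5200;  H₂ = 17%×$55.73 = $9.4741
EOQ₁ = √(2×20,130×93/9.5200) = 627.13  (< 2,580, feasible at tier 1)
EOQ₂ = √(2×20,130×93/9.4741) = 628.65  (< 2,580 → use Q = 2,580 at tier-2 price)
TC(tier 1 (EOQ₁), Q≈627.1) = $1,133,250.31
TC(tier 2, Q≈2,580.0) = $1,134,792.11
Minimum at tier 1 (EOQ₁): $1,133,250.31

$1,133,250.31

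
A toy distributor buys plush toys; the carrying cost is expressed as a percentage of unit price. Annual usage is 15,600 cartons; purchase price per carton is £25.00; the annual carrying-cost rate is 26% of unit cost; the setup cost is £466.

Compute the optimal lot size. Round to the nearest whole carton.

1,496 cartons

Holding cost per carton per year: H = 26% × £25 = £6.5000
Optimal lot size Q* = (2 × 15,600 × £466 / £6.5)^½ ≈ 1,495.59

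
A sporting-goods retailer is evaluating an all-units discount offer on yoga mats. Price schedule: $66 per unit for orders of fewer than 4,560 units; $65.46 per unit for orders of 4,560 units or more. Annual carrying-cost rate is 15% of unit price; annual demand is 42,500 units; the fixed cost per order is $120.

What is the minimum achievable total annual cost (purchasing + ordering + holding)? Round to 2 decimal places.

$2,805,555.74

H₁ = 15%×$66 = $9.9000;  H₂ = 15%×$65.46 = $9.8190
EOQ₁ = √(2×42,500×120/9.9000) = 1,015.04  (< 4,560, feasible at tier 1)
EOQ₂ = √(2×42,500×120/9.8190) = 1,019.22  (< 4,560 → use Q = 4,560 at tier-2 price)
TC(tier 1 (EOQ₁), Q≈1,015.0) = $2,815,048.88
TC(tier 2, Q≈4,560.0) = $2,805,555.74
Minimum at tier 2: $2,805,555.74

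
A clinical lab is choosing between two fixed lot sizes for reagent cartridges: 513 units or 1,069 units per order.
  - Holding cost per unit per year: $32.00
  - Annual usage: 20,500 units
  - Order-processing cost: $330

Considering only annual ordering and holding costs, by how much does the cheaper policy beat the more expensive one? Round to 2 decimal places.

$2,037.21

TC(Q) = (D/Q)S + (Q/2)H
TC(513) = (20,500/513)×330 + (513/2)×32 = $21,395.13
TC(1,069) = (20,500/1,069)×330 + (1,069/2)×32 = $23,432.34
Lots of 513 are cheaper by $2,037.21.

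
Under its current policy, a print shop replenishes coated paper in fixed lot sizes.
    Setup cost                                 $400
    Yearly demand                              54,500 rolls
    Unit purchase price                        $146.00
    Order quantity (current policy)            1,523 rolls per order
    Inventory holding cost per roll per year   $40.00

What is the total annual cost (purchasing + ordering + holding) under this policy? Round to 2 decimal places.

$8,001,773.85

Annual ordering cost = (D/Q)·S = (54,500/1,523) × 400 = $14,313.85
Annual holding cost  = (Q/2)·H = (1,523/2) × 40 = $30,460.00
Purchase cost = D·C = 54,500 × 146 = $7,957,000.00
Total = $14,313.85 + $30,460.00 + $7,957,000.00 = $8,001,773.85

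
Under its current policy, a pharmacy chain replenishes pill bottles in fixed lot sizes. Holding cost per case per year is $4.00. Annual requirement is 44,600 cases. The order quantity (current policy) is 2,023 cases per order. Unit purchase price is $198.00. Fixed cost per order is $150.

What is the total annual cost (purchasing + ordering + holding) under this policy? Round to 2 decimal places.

$8,838,152.97

Orders/yr = 44,600/2,023 = 22.046; ordering cost = 22.046 × $150 = $3,306.97
Average inventory = 2,023/2 = 1011.5; holding cost = 1011.5 × $4 = $4,046.00
Purchase cost = D·C = 44,600 × 198 = $8,830,800.00
Total = $3,306.97 + $4,046.00 + $8,830,800.00 = $8,838,152.97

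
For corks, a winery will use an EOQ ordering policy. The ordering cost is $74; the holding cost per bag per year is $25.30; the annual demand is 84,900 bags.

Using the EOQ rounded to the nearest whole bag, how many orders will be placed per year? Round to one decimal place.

Optimal lot size Q* = (2 × 84,900 × $74 / $25.3)^½ ≈ 704.73 → Q = 705
Orders per year = D/Q = 84,900 / 705 = 120.426

120.4 orders per year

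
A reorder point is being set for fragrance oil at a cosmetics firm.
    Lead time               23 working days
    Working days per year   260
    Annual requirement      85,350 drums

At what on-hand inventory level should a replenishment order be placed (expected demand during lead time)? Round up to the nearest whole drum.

Daily demand d = 85,350 / 260 = 328.269 drums/day
Demand during lead time = 328.269 × 23 = 7,550.19
Reorder point = 7,550.19 → round up

7,551 drums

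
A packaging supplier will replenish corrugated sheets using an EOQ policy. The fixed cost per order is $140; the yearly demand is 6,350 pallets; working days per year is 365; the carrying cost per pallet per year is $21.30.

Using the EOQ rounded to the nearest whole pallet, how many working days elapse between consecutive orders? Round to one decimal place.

Q* = √(2·D·S / H) = √(2·6,350·140 / 21.3) = √83,474.2 ≈ 288.92 → Q = 289 pallets
Cycle time = (working days × Q)/D = (365 × 289) / 6,350 = 16.612 days

16.6 days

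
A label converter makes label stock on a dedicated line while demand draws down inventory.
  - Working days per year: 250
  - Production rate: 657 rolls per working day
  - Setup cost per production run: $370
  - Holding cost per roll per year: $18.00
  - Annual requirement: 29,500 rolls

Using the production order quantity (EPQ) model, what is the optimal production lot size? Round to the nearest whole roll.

1,216 rolls

d = 29,500/250 = 118.0000 rolls/day;  effective holding cost H(1 − d/p) = 18·(1 − 118.0000/657) = 14.76712
Q* = √(2DS / H_eff) = √(2·29,500·370 / 14.76712) ≈ 1,215.85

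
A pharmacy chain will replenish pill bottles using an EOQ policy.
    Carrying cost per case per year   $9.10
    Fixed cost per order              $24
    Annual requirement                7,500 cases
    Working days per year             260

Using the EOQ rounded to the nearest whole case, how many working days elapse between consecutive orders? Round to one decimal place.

6.9 days

Q* = √(2·D·S / H) = √(2·7,500·24 / 9.1) = √39,560.4 ≈ 198.90 → Q = 199 cases
Cycle time = (working days × Q)/D = (260 × 199) / 7,500 = 6.899 days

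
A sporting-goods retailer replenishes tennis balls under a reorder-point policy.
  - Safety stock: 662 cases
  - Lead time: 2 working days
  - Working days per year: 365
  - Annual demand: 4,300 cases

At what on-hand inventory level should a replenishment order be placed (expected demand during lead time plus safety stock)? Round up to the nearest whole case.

686 cases

Daily demand d = 4,300 / 365 = 11.781 cases/day
Demand during lead time = 11.781 × 2 = 23.56
Reorder point = 23.56 + 662 = 685.56 → round up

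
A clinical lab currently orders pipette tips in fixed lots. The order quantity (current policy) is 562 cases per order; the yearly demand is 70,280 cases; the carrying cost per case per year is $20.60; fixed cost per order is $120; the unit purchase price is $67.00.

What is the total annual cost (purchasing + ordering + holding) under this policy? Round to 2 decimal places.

Orders/yr = 70,280/562 = 125.053; ordering cost = 125.053 × $120 = $15,006.41
Average inventory = 562/2 = 281; holding cost = 281 × $20.6 = $5,788.60
Purchase cost = D·C = 70,280 × 67 = $4,708,760.00
Total = $15,006.41 + $5,788.60 + $4,708,760.00 = $4,729,555.01

$4,729,555.01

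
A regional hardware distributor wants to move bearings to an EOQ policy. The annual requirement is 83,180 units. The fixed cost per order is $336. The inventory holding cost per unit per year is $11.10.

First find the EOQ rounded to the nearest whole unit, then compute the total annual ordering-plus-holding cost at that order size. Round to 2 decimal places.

$24,908.96

EOQ = √(2DS/H) = √(2 × 83,180 × 336 / 11.1)
    = √(5,035,762.16) ≈ 2,244.05 → Q = 2,244 units
Annual ordering cost = (D/Q)·S = (83,180/2,244) × 336 = $12,454.76
Annual holding cost  = (Q/2)·H = (2,244/2) × 11.1 = $12,454.20
Total = $12,454.76 + $12,454.20 = $24,908.96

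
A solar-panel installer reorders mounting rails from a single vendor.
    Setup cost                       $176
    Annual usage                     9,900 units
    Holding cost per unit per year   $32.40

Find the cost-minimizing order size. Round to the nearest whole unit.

EOQ = √(2DS/H) = √(2 × 9,900 × 176 / 32.4)
    = √(107,555.56) ≈ 327.96

328 units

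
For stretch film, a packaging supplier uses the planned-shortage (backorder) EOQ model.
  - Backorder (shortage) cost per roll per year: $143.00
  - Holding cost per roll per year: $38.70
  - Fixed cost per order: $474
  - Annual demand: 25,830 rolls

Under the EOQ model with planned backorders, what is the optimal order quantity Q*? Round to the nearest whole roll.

897 rolls

Basic EOQ = √(2·25,830·474/38.7) = 795.446
Backorder adjustment √((H+b)/b) = √((38.7+143)/143) = 1.1272
Q* = 795.446 × 1.1272 ≈ 896.64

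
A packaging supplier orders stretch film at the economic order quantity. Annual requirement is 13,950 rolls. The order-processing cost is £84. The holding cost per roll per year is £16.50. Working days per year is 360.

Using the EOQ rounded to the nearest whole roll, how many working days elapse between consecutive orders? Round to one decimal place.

9.7 days

2DS/H = 2·13,950·84/16.5 = 142,036.36
EOQ = √142,036.36 ≈ 376.88 → Q = 377 rolls
T = Q/D × 360 days = 377/13,950 × 360 = 9.729 days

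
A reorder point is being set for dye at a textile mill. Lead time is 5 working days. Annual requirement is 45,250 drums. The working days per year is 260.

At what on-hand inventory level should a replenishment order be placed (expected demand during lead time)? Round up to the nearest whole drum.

Daily demand d = 45,250 / 260 = 174.038 drums/day
Demand during lead time = 174.038 × 5 = 870.19
Reorder point = 870.19 → round up

871 drums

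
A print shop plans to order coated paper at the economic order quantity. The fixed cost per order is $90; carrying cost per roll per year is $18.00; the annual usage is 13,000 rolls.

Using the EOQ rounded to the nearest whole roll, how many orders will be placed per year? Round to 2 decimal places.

Optimal lot size Q* = (2 × 13,000 × $90 / $18)^½ ≈ 360.56 → Q = 361
Orders per year = D/Q = 13,000 / 361 = 36.011

36.01 orders per year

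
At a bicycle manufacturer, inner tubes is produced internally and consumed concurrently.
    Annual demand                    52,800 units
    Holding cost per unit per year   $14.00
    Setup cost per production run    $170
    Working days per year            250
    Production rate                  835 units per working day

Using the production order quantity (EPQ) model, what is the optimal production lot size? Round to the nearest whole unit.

d = 52,800/250 = 211.2000 units/day;  effective holding cost H(1 − d/p) = 14·(1 − 211.2000/835) = 10.45892
Q* = √(2DS / H_eff) = √(2·52,800·170 / 10.45892) ≈ 1,310.13

1,310 units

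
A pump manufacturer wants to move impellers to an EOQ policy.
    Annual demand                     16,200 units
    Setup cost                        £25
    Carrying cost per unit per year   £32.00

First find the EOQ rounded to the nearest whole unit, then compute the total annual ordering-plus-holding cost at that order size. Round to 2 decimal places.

Optimal lot size Q* = (2 × 16,200 × £25 / £32)^½ ≈ 159.10 → Q = 159 units
Ordering: D/Q × S = 16,200/159 × £25 = £2,547.17
Holding:  Q/2 × H = 159/2 × £32 = £2,544.00
Total = £2,547.17 + £2,544.00 = £5,091.17

£5,091.17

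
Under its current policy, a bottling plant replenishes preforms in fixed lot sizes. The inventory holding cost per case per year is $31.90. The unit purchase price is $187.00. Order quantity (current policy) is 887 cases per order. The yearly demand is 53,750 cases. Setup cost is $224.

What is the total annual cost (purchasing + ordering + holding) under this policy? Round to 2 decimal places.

$10,078,971.49

Annual ordering cost = (D/Q)·S = (53,750/887) × 224 = $13,573.84
Annual holding cost  = (Q/2)·H = (887/2) × 31.9 = $14,147.65
Purchase cost = D·C = 53,750 × 187 = $10,051,250.00
Total = $13,573.84 + $14,147.65 + $10,051,250.00 = $10,078,971.49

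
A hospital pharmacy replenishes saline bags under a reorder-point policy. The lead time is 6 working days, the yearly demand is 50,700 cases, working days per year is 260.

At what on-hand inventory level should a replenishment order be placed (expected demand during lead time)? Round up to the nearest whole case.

Daily demand d = 50,700 / 260 = 195.000 cases/day
Demand during lead time = 195.000 × 6 = 1,170.00
Reorder point = 1,170.00 → round up

1,170 cases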